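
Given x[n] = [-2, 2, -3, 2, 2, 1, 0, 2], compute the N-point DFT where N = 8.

X[k] = Σ(n=0 to 7) x[n] · ω_8^(nk)
where ω_8 = e^(-2πi/8)

Computing each X[k]:
X[0] = 4
X[1] = -3.2929+2.2929i
X[2] = 3+1i
X[3] = -4.7071-3.7071i
X[4] = -10
X[5] = -4.7071+3.7071i
X[6] = 3-1i
X[7] = -3.2929-2.2929i

X = [4, -3.2929+2.2929i, 3+1i, -4.7071-3.7071i, -10, -4.7071+3.7071i, 3-1i, -3.2929-2.2929i]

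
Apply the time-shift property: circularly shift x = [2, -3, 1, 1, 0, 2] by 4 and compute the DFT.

Time shift by 4: X_shifted[k] = ω_6^(4k) · X[k]
Shifted x = [1, 1, 0, 2, 2, -3]

DFT(x[n-4]) = [3, -3.0000-1.7321i, 3.0000-5.1962i, 3, 3.0000+5.1962i, -3.0000+1.7321i]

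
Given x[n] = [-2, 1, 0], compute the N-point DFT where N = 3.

X[k] = Σ(n=0 to 2) x[n] · ω_3^(nk)
where ω_3 = e^(-2πi/3)

Computing each X[k]:
X[0] = -1
X[1] = -2.5000-0.8660i
X[2] = -2.5000+0.8660i

X = [-1, -2.5000-0.8660i, -2.5000+0.8660i]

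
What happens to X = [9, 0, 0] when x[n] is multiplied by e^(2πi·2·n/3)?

Modulation property: DFT(ω_3^(-2n)·x[n]) = X[(k-2) mod 3], so circularly shift X by 2 positions.

X[k-2] = [0, 0, 9]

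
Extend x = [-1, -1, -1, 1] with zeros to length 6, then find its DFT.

Original 4-point DFT: [-2, 2i, -2, -2i]
Zero-padded 6-point DFT provides frequency interpolation.

DFT_6([x, 0, ...]) = [-2, -2.0000+1.7321i, 1, -2, 1, -2.0000-1.7321i]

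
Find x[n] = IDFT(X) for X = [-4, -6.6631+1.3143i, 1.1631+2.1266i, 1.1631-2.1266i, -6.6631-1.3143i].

x[n] = (1/5) Σ(k=0 to 4) X[k] · e^(2πikn/5)

Computing each x[n]:
x[0] = -3
x[1] = -3
x[2] = 2
x[3] = 1
x[4] = -1

x = [-3, -3, 2, 1, -1]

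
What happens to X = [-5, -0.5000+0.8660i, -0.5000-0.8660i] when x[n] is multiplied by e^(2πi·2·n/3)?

Modulation property: DFT(ω_3^(-2n)·x[n]) = X[(k-2) mod 3], so circularly shift X by 2 positions.

X[k-2] = [-0.5000+0.8660i, -0.5000-0.8660i, -5]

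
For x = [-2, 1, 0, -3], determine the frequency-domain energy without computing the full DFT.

Parseval: Σ|x[n]|² = (1/N)Σ|X[k]|², so Σ|X[k]|² = N·Σ|x[n]|² = 4·14.0000

Σ|X[k]|² = N·Σ|x[n]|² = 4·14.0000 = 56.0000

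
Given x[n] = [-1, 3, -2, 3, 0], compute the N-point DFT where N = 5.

X[k] = Σ(n=0 to 4) x[n] · ω_5^(nk)
where ω_5 = e^(-2πi/5)

Computing each X[k]:
X[0] = 3
X[1] = -0.8820+0.0858i
X[2] = -3.1180-6.5186i
X[3] = -3.1180+6.5186i
X[4] = -0.8820-0.0858i

X = [3, -0.8820+0.0858i, -3.1180-6.5186i, -3.1180+6.5186i, -0.8820-0.0858i]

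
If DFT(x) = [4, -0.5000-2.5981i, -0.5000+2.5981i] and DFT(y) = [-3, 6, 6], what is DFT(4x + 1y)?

By linearity: DFT(4x + 1y) = 4·DFT(x) + 1·DFT(y)
= 4·[4, -0.5000-2.5981i, -0.5000+2.5981i] + 1·[-3, 6, 6]

Computing element-wise:
Z[0] = 4·(4) + 1·(-3) = 13
Z[1] = 4·(-0.5000-2.5981i) + 1·(6) = 4.0000-10.3924i
Z[2] = 4·(-0.5000+2.5981i) + 1·(6) = 4.0000+10.3924i

DFT(4x + 1y) = 4·X + 1·Y = [13, 4.0000-10.3924i, 4.0000+10.3924i]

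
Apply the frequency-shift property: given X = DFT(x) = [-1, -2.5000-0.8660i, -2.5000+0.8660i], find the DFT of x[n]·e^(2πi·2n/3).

Modulation property: DFT(ω_3^(-2n)·x[n]) = X[(k-2) mod 3], so circularly shift X by 2 positions.

X[k-2] = [-2.5000-0.8660i, -2.5000+0.8660i, -1]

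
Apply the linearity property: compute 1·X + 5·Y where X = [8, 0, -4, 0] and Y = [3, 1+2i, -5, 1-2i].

By linearity: DFT(1x + 5y) = 1·DFT(x) + 5·DFT(y)
= 1·[8, 0, -4, 0] + 5·[3, 1+2i, -5, 1-2i]

Computing element-wise:
Z[0] = 1·(8) + 5·(3) = 23
Z[1] = 1·(0) + 5·(1+2i) = 5+10i
Z[2] = 1·(-4) + 5·(-5) = -29
Z[3] = 1·(0) + 5·(1-2i) = 5-10i

DFT(1x + 5y) = 1·X + 5·Y = [23, 5+10i, -29, 5-10i]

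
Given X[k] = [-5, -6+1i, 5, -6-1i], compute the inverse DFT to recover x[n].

x[n] = (1/4) Σ(k=0 to 3) X[k] · e^(2πikn/4)

Computing each x[n]:
x[0] = -3
x[1] = -3
x[2] = 3
x[3] = -2

x = [-3, -3, 3, -2]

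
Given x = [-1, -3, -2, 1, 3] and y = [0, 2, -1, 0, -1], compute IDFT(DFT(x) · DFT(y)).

(x ⊛ y)[n] = Σ(m=0 to 4) x[m] · y[(n-m) mod 5]

Computing each output sample:
(x ⊛ y)[0] = 8
(x ⊛ y)[1] = -3
(x ⊛ y)[2] = -6
(x ⊛ y)[3] = -4
(x ⊛ y)[4] = 5

x ⊛ y = [8, -3, -6, -4, 5]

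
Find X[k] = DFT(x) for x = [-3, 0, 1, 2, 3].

X[k] = Σ(n=0 to 4) x[n] · ω_5^(nk)
where ω_5 = e^(-2πi/5)

Computing each X[k]:
X[0] = 3
X[1] = -4.5000+3.4410i
X[2] = -4.5000+0.8123i
X[3] = -4.5000-0.8123i
X[4] = -4.5000-3.4410i

X = [3, -4.5000+3.4410i, -4.5000+0.8123i, -4.5000-0.8123i, -4.5000-3.4410i]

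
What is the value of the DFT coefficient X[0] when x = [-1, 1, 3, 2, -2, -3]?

X[0] = Σ(n=0 to 5) x[n] · ω_6^0 = Σ x[n]
= (-1) + (1) + (3) + (2) + (-2) + (-3)

X[0] = 0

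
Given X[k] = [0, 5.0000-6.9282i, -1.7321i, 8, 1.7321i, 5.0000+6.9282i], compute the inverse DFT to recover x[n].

x[n] = (1/6) Σ(k=0 to 5) X[k] · e^(2πikn/6)

Computing each x[n]:
x[0] = 3
x[1] = 2
x[2] = 2
x[3] = -3
x[4] = -1
x[5] = -3

x = [3, 2, 2, -3, -1, -3]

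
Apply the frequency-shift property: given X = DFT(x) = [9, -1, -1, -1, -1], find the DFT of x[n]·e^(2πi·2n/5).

Modulation property: DFT(ω_5^(-2n)·x[n]) = X[(k-2) mod 5], so circularly shift X by 2 positions.

X[k-2] = [-1, -1, 9, -1, -1]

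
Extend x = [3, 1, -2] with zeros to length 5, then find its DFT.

Original 3-point DFT: [2, 3.5000-2.5981i, 3.5000+2.5981i]
Zero-padded 5-point DFT provides frequency interpolation.

DFT_5([x, 0, ...]) = [2, 4.9271+0.2245i, 1.5729-2.4899i, 1.5729+2.4899i, 4.9271-0.2245i]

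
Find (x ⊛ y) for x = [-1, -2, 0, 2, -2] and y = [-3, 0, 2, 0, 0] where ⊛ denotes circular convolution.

(x ⊛ y)[n] = Σ(m=0 to 4) x[m] · y[(n-m) mod 5]

Computing each output sample:
(x ⊛ y)[0] = 7
(x ⊛ y)[1] = 2
(x ⊛ y)[2] = -2
(x ⊛ y)[3] = -10
(x ⊛ y)[4] = 6

x ⊛ y = [7, 2, -2, -10, 6]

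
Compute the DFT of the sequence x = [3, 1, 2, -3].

X[k] = Σ(n=0 to 3) x[n] · ω_4^(nk)
where ω_4 = e^(-2πi/4)

Computing each X[k]:
X[0] = 3
X[1] = 1-4i
X[2] = 7
X[3] = 1+4i

X = [3, 1-4i, 7, 1+4i]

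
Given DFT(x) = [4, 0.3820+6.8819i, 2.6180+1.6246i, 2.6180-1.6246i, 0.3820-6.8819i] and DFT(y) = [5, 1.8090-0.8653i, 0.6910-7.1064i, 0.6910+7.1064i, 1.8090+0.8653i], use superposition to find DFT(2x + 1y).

By linearity: DFT(2x + 1y) = 2·DFT(x) + 1·DFT(y)
= 2·[4, 0.3820+6.8819i, 2.6180+1.6246i, 2.6180-1.6246i, 0.3820-6.8819i] + 1·[5, 1.8090-0.8653i, 0.6910-7.1064i, 0.6910+7.1064i, 1.8090+0.8653i]

Computing element-wise:
Z[0] = 2·(4) + 1·(5) = 13
Z[1] = 2·(0.3820+6.8819i) + 1·(1.8090-0.8653i) = 2.5730+12.8985i
Z[2] = 2·(2.6180+1.6246i) + 1·(0.6910-7.1064i) = 5.9270-3.8572i
Z[3] = 2·(2.6180-1.6246i) + 1·(0.6910+7.1064i) = 5.9270+3.8572i
Z[4] = 2·(0.3820-6.8819i) + 1·(1.8090+0.8653i) = 2.5730-12.8985i

DFT(2x + 1y) = 2·X + 1·Y = [13, 2.5730+12.8985i, 5.9270-3.8572i, 5.9270+3.8572i, 2.5730-12.8985i]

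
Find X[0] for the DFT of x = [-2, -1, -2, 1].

X[0] = Σ(n=0 to 3) x[n] · ω_4^0 = Σ x[n]
= (-2) + (-1) + (-2) + (1)

X[0] = -4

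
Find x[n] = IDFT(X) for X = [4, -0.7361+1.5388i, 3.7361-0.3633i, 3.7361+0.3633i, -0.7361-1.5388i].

x[n] = (1/5) Σ(k=0 to 4) X[k] · e^(2πikn/5)

Computing each x[n]:
x[0] = 2
x[1] = -1
x[2] = 1
x[3] = 2
x[4] = 0

x = [2, -1, 1, 2, 0]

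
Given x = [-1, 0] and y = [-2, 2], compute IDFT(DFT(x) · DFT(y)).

(x ⊛ y)[n] = Σ(m=0 to 1) x[m] · y[(n-m) mod 2]

Computing each output sample:
(x ⊛ y)[0] = 2
(x ⊛ y)[1] = -2

x ⊛ y = [2, -2]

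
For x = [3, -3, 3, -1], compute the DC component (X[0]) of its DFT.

X[0] = Σ(n=0 to 3) x[n] · ω_4^0 = Σ x[n]
= (3) + (-3) + (3) + (-1)

X[0] = 2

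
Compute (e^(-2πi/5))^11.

Since ω_5^5 = 1, powers reduce modulo 5.
11 mod 5 = 1
So ω_5^11 = ω_5^1 = e^(-2πi·1/5)

ω_5^11 = ω_5^1 = 0.3090-0.9511i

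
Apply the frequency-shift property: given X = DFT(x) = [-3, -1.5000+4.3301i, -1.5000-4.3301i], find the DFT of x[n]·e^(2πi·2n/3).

Modulation property: DFT(ω_3^(-2n)·x[n]) = X[(k-2) mod 3], so circularly shift X by 2 positions.

X[k-2] = [-1.5000+4.3301i, -1.5000-4.3301i, -3]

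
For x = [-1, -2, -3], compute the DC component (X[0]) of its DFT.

X[0] = Σ(n=0 to 2) x[n] · ω_3^0 = Σ x[n]
= (-1) + (-2) + (-3)

X[0] = -6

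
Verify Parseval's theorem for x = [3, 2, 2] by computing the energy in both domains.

Time domain:
Σ|x[n]|² = |3|² + |2|² + |2|² = 17.0000

Frequency domain:
(1/3)Σ|X[k]|² = (1/3)(|7|² + |1|² + |1|²) = (1/3)·51.0000 = 17.0000

Both sides agree, confirming Parseval's theorem.

Σ|x[n]|² = (1/N)Σ|X[k]|² = 17.0000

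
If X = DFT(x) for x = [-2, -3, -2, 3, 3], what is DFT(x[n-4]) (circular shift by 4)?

Time shift by 4: X_shifted[k] = ω_5^(4k) · X[k]
Shifted x = [-3, -2, 3, 3, -2]

DFT(x[n-4]) = [-1, -9.0902, 2.0902, 2.0902, -9.0902]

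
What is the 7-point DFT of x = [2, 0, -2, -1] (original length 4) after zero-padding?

Original 4-point DFT: [-1, 4-1i, 1, 4+1i]
Zero-padded 7-point DFT provides frequency interpolation.

DFT_7([x, 0, ...]) = [-1, 3.3460+2.3837i, 3.1784-1.6496i, 0.9755-0.5887i, 0.9755+0.5887i, 3.1784+1.6496i, 3.3460-2.3837i]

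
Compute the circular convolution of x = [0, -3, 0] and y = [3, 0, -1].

(x ⊛ y)[n] = Σ(m=0 to 2) x[m] · y[(n-m) mod 3]

Computing each output sample:
(x ⊛ y)[0] = 3
(x ⊛ y)[1] = -9
(x ⊛ y)[2] = 0

x ⊛ y = [3, -9, 0]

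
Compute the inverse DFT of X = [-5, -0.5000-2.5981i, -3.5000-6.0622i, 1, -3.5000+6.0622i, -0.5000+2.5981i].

x[n] = (1/6) Σ(k=0 to 5) X[k] · e^(2πikn/6)

Computing each x[n]:
x[0] = -2
x[1] = 2
x[2] = -1
x[3] = -2
x[4] = 1
x[5] = -3

x = [-2, 2, -1, -2, 1, -3]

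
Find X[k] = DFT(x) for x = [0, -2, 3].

X[k] = Σ(n=0 to 2) x[n] · ω_3^(nk)
where ω_3 = e^(-2πi/3)

Computing each X[k]:
X[0] = 1
X[1] = -0.5000+4.3301i
X[2] = -0.5000-4.3301i

X = [1, -0.5000+4.3301i, -0.5000-4.3301i]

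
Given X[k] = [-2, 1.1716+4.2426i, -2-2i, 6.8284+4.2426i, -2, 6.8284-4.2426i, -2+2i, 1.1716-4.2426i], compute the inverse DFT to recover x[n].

x[n] = (1/8) Σ(k=0 to 7) X[k] · e^(2πikn/8)

Computing each x[n]:
x[0] = 1
x[1] = -2
x[2] = 0
x[3] = -1
x[4] = -3
x[5] = 3
x[6] = 0
x[7] = 0

x = [1, -2, 0, -1, -3, 3, 0, 0]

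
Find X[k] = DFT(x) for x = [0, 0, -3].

X[k] = Σ(n=0 to 2) x[n] · ω_3^(nk)
where ω_3 = e^(-2πi/3)

Computing each X[k]:
X[0] = -3
X[1] = 1.5000-2.5981i
X[2] = 1.5000+2.5981i

X = [-3, 1.5000-2.5981i, 1.5000+2.5981i]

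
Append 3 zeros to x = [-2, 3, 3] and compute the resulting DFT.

Original 3-point DFT: [4, -5, -5]
Zero-padded 6-point DFT provides frequency interpolation.

DFT_6([x, 0, ...]) = [4, -2.0000-5.1962i, -5, -2, -5, -2.0000+5.1962i]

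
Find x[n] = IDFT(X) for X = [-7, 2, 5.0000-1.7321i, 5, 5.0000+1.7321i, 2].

x[n] = (1/6) Σ(k=0 to 5) X[k] · e^(2πikn/6)

Computing each x[n]:
x[0] = 2
x[1] = -2
x[2] = -2
x[3] = -1
x[4] = -1
x[5] = -3

x = [2, -2, -2, -1, -1, -3]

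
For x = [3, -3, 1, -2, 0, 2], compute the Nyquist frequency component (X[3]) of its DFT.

X[3] = Σ(n=0 to 5) x[n] · ω_6^(3n) where ω_6 = e^(-2πi/6)
= (3)·ω_6^0 + (-3)·ω_6^3 + (1)·ω_6^6 + (-2)·ω_6^9 + (0)·ω_6^12 + (2)·ω_6^15

X[3] = 7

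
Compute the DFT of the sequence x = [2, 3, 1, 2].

X[k] = Σ(n=0 to 3) x[n] · ω_4^(nk)
where ω_4 = e^(-2πi/4)

Computing each X[k]:
X[0] = 8
X[1] = 1-1i
X[2] = -2
X[3] = 1+1i

X = [8, 1-1i, -2, 1+1i]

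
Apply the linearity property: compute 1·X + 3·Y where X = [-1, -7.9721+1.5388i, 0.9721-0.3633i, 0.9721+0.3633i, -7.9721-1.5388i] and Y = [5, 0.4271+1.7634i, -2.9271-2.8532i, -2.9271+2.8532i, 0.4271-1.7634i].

By linearity: DFT(1x + 3y) = 1·DFT(x) + 3·DFT(y)
= 1·[-1, -7.9721+1.5388i, 0.9721-0.3633i, 0.9721+0.3633i, -7.9721-1.5388i] + 3·[5, 0.4271+1.7634i, -2.9271-2.8532i, -2.9271+2.8532i, 0.4271-1.7634i]

Computing element-wise:
Z[0] = 1·(-1) + 3·(5) = 14
Z[1] = 1·(-7.9721+1.5388i) + 3·(0.4271+1.7634i) = -6.6908+6.8290i
Z[2] = 1·(0.9721-0.3633i) + 3·(-2.9271-2.8532i) = -7.8092-8.9229i
Z[3] = 1·(0.9721+0.3633i) + 3·(-2.9271+2.8532i) = -7.8092+8.9229i
Z[4] = 1·(-7.9721-1.5388i) + 3·(0.4271-1.7634i) = -6.6908-6.8290i

DFT(1x + 3y) = 1·X + 3·Y = [14, -6.6908+6.8290i, -7.8092-8.9229i, -7.8092+8.9229i, -6.6908-6.8290i]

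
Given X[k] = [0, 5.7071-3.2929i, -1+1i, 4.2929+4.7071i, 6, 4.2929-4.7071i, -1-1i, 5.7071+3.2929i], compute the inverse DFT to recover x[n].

x[n] = (1/8) Σ(k=0 to 7) X[k] · e^(2πikn/8)

Computing each x[n]:
x[0] = 3
x[1] = -1
x[2] = 3
x[3] = -1
x[4] = -2
x[5] = -1
x[6] = -1
x[7] = 0

x = [3, -1, 3, -1, -2, -1, -1, 0]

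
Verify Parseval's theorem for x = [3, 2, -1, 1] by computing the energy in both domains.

Time domain:
Σ|x[n]|² = |3|² + |2|² + |-1|² + |1|² = 15.0000

Frequency domain:
(1/4)Σ|X[k]|² = (1/4)(|5|² + |4-1i|² + |-1|² + |4+1i|²) = (1/4)·60.0000 = 15.0000

Both sides agree, confirming Parseval's theorem.

Σ|x[n]|² = (1/N)Σ|X[k]|² = 15.0000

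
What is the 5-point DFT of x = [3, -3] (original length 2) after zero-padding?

Original 2-point DFT: [0, 6]
Zero-padded 5-point DFT provides frequency interpolation.

DFT_5([x, 0, ...]) = [0, 2.0729+2.8532i, 5.4271+1.7634i, 5.4271-1.7634i, 2.0729-2.8532i]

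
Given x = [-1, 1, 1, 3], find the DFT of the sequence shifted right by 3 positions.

Time shift by 3: X_shifted[k] = ω_4^(3k) · X[k]
Shifted x = [1, 1, 3, -1]

DFT(x[n-3]) = [4, -2-2i, 4, -2+2i]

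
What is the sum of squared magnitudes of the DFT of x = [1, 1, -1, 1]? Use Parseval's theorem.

Parseval: Σ|x[n]|² = (1/N)Σ|X[k]|², so Σ|X[k]|² = N·Σ|x[n]|² = 4·4.0000

Σ|X[k]|² = N·Σ|x[n]|² = 4·4.0000 = 16.0000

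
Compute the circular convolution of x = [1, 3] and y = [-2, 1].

(x ⊛ y)[n] = Σ(m=0 to 1) x[m] · y[(n-m) mod 2]

Computing each output sample:
(x ⊛ y)[0] = 1
(x ⊛ y)[1] = -5

x ⊛ y = [1, -5]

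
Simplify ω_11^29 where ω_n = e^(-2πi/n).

Since ω_11^11 = 1, powers reduce modulo 11.
29 mod 11 = 7
So ω_11^29 = ω_11^7 = e^(-2πi·7/11)

ω_11^29 = ω_11^7 = -0.6549+0.7557i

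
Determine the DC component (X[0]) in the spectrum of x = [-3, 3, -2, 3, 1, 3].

X[0] = Σ(n=0 to 5) x[n] · ω_6^0 = Σ x[n]
= (-3) + (3) + (-2) + (3) + (1) + (3)

X[0] = 5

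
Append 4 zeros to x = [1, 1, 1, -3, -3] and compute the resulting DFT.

Original 5-point DFT: [-3, 2.0000-6.1554i, 2.0000+1.4531i, 2.0000-1.4531i, 2.0000+6.1554i]
Zero-padded 9-point DFT provides frequency interpolation.

DFT_9([x, 0, ...]) = [-3, 6.2588+1.9965i, -0.5642-5.8533i, -1.5000+2.5981i, 1.8054-0.0556i, 1.8054+0.0556i, -1.5000-2.5981i, -0.5642+5.8533i, 6.2588-1.9965i]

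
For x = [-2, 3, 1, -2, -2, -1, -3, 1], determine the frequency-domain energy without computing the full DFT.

Parseval: Σ|x[n]|² = (1/N)Σ|X[k]|², so Σ|X[k]|² = N·Σ|x[n]|² = 8·33.0000

Σ|X[k]|² = N·Σ|x[n]|² = 8·33.0000 = 264.0000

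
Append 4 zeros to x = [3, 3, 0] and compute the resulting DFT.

Original 3-point DFT: [6, 1.5000-2.5981i, 1.5000+2.5981i]
Zero-padded 7-point DFT provides frequency interpolation.

DFT_7([x, 0, ...]) = [6, 4.8705-2.3455i, 2.3324-2.9248i, 0.2971-1.3017i, 0.2971+1.3017i, 2.3324+2.9248i, 4.8705+2.3455i]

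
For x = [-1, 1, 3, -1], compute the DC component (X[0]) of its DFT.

X[0] = Σ(n=0 to 3) x[n] · ω_4^0 = Σ x[n]
= (-1) + (1) + (3) + (-1)

X[0] = 2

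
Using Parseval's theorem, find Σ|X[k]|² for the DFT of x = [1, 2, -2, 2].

Parseval: Σ|x[n]|² = (1/N)Σ|X[k]|², so Σ|X[k]|² = N·Σ|x[n]|² = 4·13.0000

Σ|X[k]|² = N·Σ|x[n]|² = 4·13.0000 = 52.0000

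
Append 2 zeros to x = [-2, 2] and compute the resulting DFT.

Original 2-point DFT: [0, -4]
Zero-padded 4-point DFT provides frequency interpolation.

DFT_4([x, 0, ...]) = [0, -2-2i, -4, -2+2i]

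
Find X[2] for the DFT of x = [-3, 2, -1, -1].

X[2] = Σ(n=0 to 3) x[n] · ω_4^(2n) where ω_4 = e^(-2πi/4)
= (-3)·ω_4^0 + (2)·ω_4^2 + (-1)·ω_4^4 + (-1)·ω_4^6

X[2] = -5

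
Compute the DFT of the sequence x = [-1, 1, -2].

X[k] = Σ(n=0 to 2) x[n] · ω_3^(nk)
where ω_3 = e^(-2πi/3)

Computing each X[k]:
X[0] = -2
X[1] = -0.5000-2.5981i
X[2] = -0.5000+2.5981i

X = [-2, -0.5000-2.5981i, -0.5000+2.5981i]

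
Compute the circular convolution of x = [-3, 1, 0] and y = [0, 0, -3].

(x ⊛ y)[n] = Σ(m=0 to 2) x[m] · y[(n-m) mod 3]

Computing each output sample:
(x ⊛ y)[0] = -3
(x ⊛ y)[1] = 0
(x ⊛ y)[2] = 9

x ⊛ y = [-3, 0, 9]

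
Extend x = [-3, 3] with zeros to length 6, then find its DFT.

Original 2-point DFT: [0, -6]
Zero-padded 6-point DFT provides frequency interpolation.

DFT_6([x, 0, ...]) = [0, -1.5000-2.5981i, -4.5000-2.5981i, -6, -4.5000+2.5981i, -1.5000+2.5981i]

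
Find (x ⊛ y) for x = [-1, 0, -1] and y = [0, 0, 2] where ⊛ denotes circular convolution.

(x ⊛ y)[n] = Σ(m=0 to 2) x[m] · y[(n-m) mod 3]

Computing each output sample:
(x ⊛ y)[0] = 0
(x ⊛ y)[1] = -2
(x ⊛ y)[2] = -2

x ⊛ y = [0, -2, -2]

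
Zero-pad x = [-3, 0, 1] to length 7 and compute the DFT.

Original 3-point DFT: [-2, -3.5000+0.8660i, -3.5000-0.8660i]
Zero-padded 7-point DFT provides frequency interpolation.

DFT_7([x, 0, ...]) = [-2, -3.2225-0.9749i, -3.9010+0.4339i, -2.3765+0.7818i, -2.3765-0.7818i, -3.9010-0.4339i, -3.2225+0.9749i]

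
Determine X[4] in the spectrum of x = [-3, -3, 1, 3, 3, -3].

X[4] = Σ(n=0 to 5) x[n] · ω_6^(4n) where ω_6 = e^(-2πi/6)
= (-3)·ω_6^0 + (-3)·ω_6^4 + (1)·ω_6^8 + (3)·ω_6^12 + (3)·ω_6^16 + (-3)·ω_6^20

X[4] = 1.0000+1.7321i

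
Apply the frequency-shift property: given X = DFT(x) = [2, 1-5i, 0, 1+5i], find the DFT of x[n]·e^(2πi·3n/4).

Modulation property: DFT(ω_4^(-3n)·x[n]) = X[(k-3) mod 4], so circularly shift X by 3 positions.

X[k-3] = [1-5i, 0, 1+5i, 2]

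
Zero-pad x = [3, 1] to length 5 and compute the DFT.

Original 2-point DFT: [4, 2]
Zero-padded 5-point DFT provides frequency interpolation.

DFT_5([x, 0, ...]) = [4, 3.3090-0.9511i, 2.1910-0.5878i, 2.1910+0.5878i, 3.3090+0.9511i]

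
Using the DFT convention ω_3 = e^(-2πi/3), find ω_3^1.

ω_3^1 = e^(-2πi·1/3)
= cos(-2π·1/3) + i·sin(-2π·1/3)
= cos(-2π/3) + i·sin(-2π/3)

ω_3^1 = cos(-2π/3) + i·sin(-2π/3) = -0.5000-0.8660i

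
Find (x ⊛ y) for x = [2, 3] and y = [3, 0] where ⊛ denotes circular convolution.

(x ⊛ y)[n] = Σ(m=0 to 1) x[m] · y[(n-m) mod 2]

Computing each output sample:
(x ⊛ y)[0] = 6
(x ⊛ y)[1] = 9

x ⊛ y = [6, 9]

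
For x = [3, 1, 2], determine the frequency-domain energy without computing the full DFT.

Parseval: Σ|x[n]|² = (1/N)Σ|X[k]|², so Σ|X[k]|² = N·Σ|x[n]|² = 3·14.0000

Σ|X[k]|² = N·Σ|x[n]|² = 3·14.0000 = 42.0000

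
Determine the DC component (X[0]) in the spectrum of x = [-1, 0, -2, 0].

X[0] = Σ(n=0 to 3) x[n] · ω_4^0 = Σ x[n]
= (-1) + (0) + (-2) + (0)

X[0] = -3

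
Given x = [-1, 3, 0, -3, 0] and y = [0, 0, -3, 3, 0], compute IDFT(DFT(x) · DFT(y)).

(x ⊛ y)[n] = Σ(m=0 to 4) x[m] · y[(n-m) mod 5]

Computing each output sample:
(x ⊛ y)[0] = 9
(x ⊛ y)[1] = -9
(x ⊛ y)[2] = 3
(x ⊛ y)[3] = -12
(x ⊛ y)[4] = 9

x ⊛ y = [9, -9, 3, -12, 9]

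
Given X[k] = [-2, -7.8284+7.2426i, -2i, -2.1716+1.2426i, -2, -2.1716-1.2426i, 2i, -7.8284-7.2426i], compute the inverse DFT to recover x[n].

x[n] = (1/8) Σ(k=0 to 7) X[k] · e^(2πikn/8)

Computing each x[n]:
x[0] = -3
x[1] = -2
x[2] = -2
x[3] = -1
x[4] = 2
x[5] = 3
x[6] = 1
x[7] = 0

x = [-3, -2, -2, -1, 2, 3, 1, 0]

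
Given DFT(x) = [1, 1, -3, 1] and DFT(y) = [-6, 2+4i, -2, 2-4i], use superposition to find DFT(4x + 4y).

By linearity: DFT(4x + 4y) = 4·DFT(x) + 4·DFT(y)
= 4·[1, 1, -3, 1] + 4·[-6, 2+4i, -2, 2-4i]

Computing element-wise:
Z[0] = 4·(1) + 4·(-6) = -20
Z[1] = 4·(1) + 4·(2+4i) = 12+16i
Z[2] = 4·(-3) + 4·(-2) = -20
Z[3] = 4·(1) + 4·(2-4i) = 12-16i

DFT(4x + 4y) = 4·X + 4·Y = [-20, 12+16i, -20, 12-16i]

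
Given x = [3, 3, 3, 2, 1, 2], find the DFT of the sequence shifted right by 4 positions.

Time shift by 4: X_shifted[k] = ω_6^(4k) · X[k]
Shifted x = [3, 2, 1, 2, 3, 3]

DFT(x[n-4]) = [14, 1.5000+2.5981i, 0.5000-0.8660i, 0, 0.5000+0.8660i, 1.5000-2.5981i]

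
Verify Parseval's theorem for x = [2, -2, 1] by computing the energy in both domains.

Time domain:
Σ|x[n]|² = |2|² + |-2|² + |1|² = 9.0000

Frequency domain:
(1/3)Σ|X[k]|² = (1/3)(|1|² + |2.5000+2.5981i|² + |2.5000-2.5981i|²) = (1/3)·27.0000 = 9.0000

Both sides agree, confirming Parseval's theorem.

Σ|x[n]|² = (1/N)Σ|X[k]|² = 9.0000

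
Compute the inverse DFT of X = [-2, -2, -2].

x[n] = (1/3) Σ(k=0 to 2) X[k] · e^(2πikn/3)

Computing each x[n]:
x[0] = -2
x[1] = 0
x[2] = 0

x = [-2, 0, 0]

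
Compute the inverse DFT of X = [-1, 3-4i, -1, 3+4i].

x[n] = (1/4) Σ(k=0 to 3) X[k] · e^(2πikn/4)

Computing each x[n]:
x[0] = 1
x[1] = 2
x[2] = -2
x[3] = -2

x = [1, 2, -2, -2]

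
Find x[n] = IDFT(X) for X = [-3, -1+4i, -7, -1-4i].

x[n] = (1/4) Σ(k=0 to 3) X[k] · e^(2πikn/4)

Computing each x[n]:
x[0] = -3
x[1] = -1
x[2] = -2
x[3] = 3

x = [-3, -1, -2, 3]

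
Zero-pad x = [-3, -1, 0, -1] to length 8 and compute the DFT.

Original 4-point DFT: [-5, -3, -1, -3]
Zero-padded 8-point DFT provides frequency interpolation.

DFT_8([x, 0, ...]) = [-5, -3.0000+1.4142i, -3, -3.0000+1.4142i, -1, -3.0000-1.4142i, -3, -3.0000-1.4142i]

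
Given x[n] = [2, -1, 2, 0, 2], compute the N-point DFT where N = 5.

X[k] = Σ(n=0 to 4) x[n] · ω_5^(nk)
where ω_5 = e^(-2πi/5)

Computing each X[k]:
X[0] = 5
X[1] = 0.6910+1.6776i
X[2] = 1.8090+3.6655i
X[3] = 1.8090-3.6655i
X[4] = 0.6910-1.6776i

X = [5, 0.6910+1.6776i, 1.8090+3.6655i, 1.8090-3.6655i, 0.6910-1.6776i]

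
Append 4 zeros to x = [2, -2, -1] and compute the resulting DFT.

Original 3-point DFT: [-1, 3.5000+0.8660i, 3.5000-0.8660i]
Zero-padded 7-point DFT provides frequency interpolation.

DFT_7([x, 0, ...]) = [-1, 0.9755+2.5386i, 3.3460+1.5160i, 3.1784+0.0859i, 3.1784-0.0859i, 3.3460-1.5160i, 0.9755-2.5386i]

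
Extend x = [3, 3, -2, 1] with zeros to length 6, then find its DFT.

Original 4-point DFT: [5, 5-2i, -3, 5+2i]
Zero-padded 6-point DFT provides frequency interpolation.

DFT_6([x, 0, ...]) = [5, 4.5000-0.8660i, 3.5000-4.3301i, -3, 3.5000+4.3301i, 4.5000+0.8660i]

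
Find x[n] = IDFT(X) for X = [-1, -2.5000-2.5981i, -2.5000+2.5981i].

x[n] = (1/3) Σ(k=0 to 2) X[k] · e^(2πikn/3)

Computing each x[n]:
x[0] = -2
x[1] = 2
x[2] = -1

x = [-2, 2, -1]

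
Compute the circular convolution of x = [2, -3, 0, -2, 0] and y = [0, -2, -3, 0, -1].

(x ⊛ y)[n] = Σ(m=0 to 4) x[m] · y[(n-m) mod 5]

Computing each output sample:
(x ⊛ y)[0] = 9
(x ⊛ y)[1] = -4
(x ⊛ y)[2] = 2
(x ⊛ y)[3] = 9
(x ⊛ y)[4] = 2

x ⊛ y = [9, -4, 2, 9, 2]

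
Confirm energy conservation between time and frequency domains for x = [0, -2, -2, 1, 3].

Time domain:
Σ|x[n]|² = |0|² + |-2|² + |-2|² + |1|² + |3|² = 18.0000

Frequency domain:
(1/5)Σ|X[k]|² = (1/5)(|0|² + |1.1180+6.5186i|² + |-1.1180+0.0858i|² + |-1.1180-0.0858i|² + |1.1180-6.5186i|²) = (1/5)·90.0000 = 18.0000

Both sides agree, confirming Parseval's theorem.

Σ|x[n]|² = (1/N)Σ|X[k]|² = 18.0000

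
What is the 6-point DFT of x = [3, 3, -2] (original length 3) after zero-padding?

Original 3-point DFT: [4, 2.5000-4.3301i, 2.5000+4.3301i]
Zero-padded 6-point DFT provides frequency interpolation.

DFT_6([x, 0, ...]) = [4, 5.5000-0.8660i, 2.5000-4.3301i, -2, 2.5000+4.3301i, 5.5000+0.8660i]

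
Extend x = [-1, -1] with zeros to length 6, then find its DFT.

Original 2-point DFT: [-2, 0]
Zero-padded 6-point DFT provides frequency interpolation.

DFT_6([x, 0, ...]) = [-2, -1.5000+0.8660i, -0.5000+0.8660i, 0, -0.5000-0.8660i, -1.5000-0.8660i]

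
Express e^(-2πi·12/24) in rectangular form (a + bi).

ω_24^12 = e^(-2πi·12/24)
= cos(-2π·12/24) + i·sin(-2π·12/24)
= cos(-24π/24) + i·sin(-24π/24)

ω_24^12 = cos(-24π/24) + i·sin(-24π/24) = -1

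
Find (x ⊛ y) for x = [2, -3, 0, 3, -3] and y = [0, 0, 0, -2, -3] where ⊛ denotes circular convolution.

(x ⊛ y)[n] = Σ(m=0 to 4) x[m] · y[(n-m) mod 5]

Computing each output sample:
(x ⊛ y)[0] = 9
(x ⊛ y)[1] = -6
(x ⊛ y)[2] = -3
(x ⊛ y)[3] = 5
(x ⊛ y)[4] = 0

x ⊛ y = [9, -6, -3, 5, 0]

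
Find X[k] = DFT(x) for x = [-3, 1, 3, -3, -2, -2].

X[k] = Σ(n=0 to 5) x[n] · ω_6^(nk)
where ω_6 = e^(-2πi/6)

Computing each X[k]:
X[0] = -6
X[1] = -1.0000-6.9282i
X[2] = -6.0000+1.7321i
X[3] = 2
X[4] = -6.0000-1.7321i
X[5] = -1.0000+6.9282i

X = [-6, -1.0000-6.9282i, -6.0000+1.7321i, 2, -6.0000-1.7321i, -1.0000+6.9282i]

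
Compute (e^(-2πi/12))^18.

Since ω_12^12 = 1, powers reduce modulo 12.
18 mod 12 = 6
So ω_12^18 = ω_12^6 = e^(-2πi·6/12)

ω_12^18 = ω_12^6 = -1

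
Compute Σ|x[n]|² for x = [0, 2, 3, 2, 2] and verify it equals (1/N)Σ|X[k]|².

Time domain:
Σ|x[n]|² = |0|² + |2|² + |3|² + |2|² + |2|² = 21.0000

Frequency domain:
(1/5)Σ|X[k]|² = (1/5)(|9|² + |-2.8090-0.5878i|² + |-1.6910+0.9511i|² + |-1.6910-0.9511i|² + |-2.8090+0.5878i|²) = (1/5)·105.0000 = 21.0000

Both sides agree, confirming Parseval's theorem.

Σ|x[n]|² = (1/N)Σ|X[k]|² = 21.0000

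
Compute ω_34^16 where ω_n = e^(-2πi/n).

ω_34^16 = e^(-2πi·16/34)
= cos(-2π·16/34) + i·sin(-2π·16/34)
= cos(-32π/34) + i·sin(-32π/34)

ω_34^16 = cos(-32π/34) + i·sin(-32π/34) = -0.9830-0.1837i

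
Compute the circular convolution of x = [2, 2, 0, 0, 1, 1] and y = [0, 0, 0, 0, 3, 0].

(x ⊛ y)[n] = Σ(m=0 to 5) x[m] · y[(n-m) mod 6]

Computing each output sample:
(x ⊛ y)[0] = 0
(x ⊛ y)[1] = 0
(x ⊛ y)[2] = 3
(x ⊛ y)[3] = 3
(x ⊛ y)[4] = 6
(x ⊛ y)[5] = 6

x ⊛ y = [0, 0, 3, 3, 6, 6]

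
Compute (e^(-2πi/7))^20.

Since ω_7^7 = 1, powers reduce modulo 7.
20 mod 7 = 6
So ω_7^20 = ω_7^6 = e^(-2πi·6/7)

ω_7^20 = ω_7^6 = 0.6235+0.7818i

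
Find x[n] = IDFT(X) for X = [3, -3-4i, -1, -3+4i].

x[n] = (1/4) Σ(k=0 to 3) X[k] · e^(2πikn/4)

Computing each x[n]:
x[0] = -1
x[1] = 3
x[2] = 2
x[3] = -1

x = [-1, 3, 2, -1]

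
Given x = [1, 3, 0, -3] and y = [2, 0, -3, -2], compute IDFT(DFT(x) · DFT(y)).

(x ⊛ y)[n] = Σ(m=0 to 3) x[m] · y[(n-m) mod 4]

Computing each output sample:
(x ⊛ y)[0] = -4
(x ⊛ y)[1] = 15
(x ⊛ y)[2] = 3
(x ⊛ y)[3] = -17

x ⊛ y = [-4, 15, 3, -17]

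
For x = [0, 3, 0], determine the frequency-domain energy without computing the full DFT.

Parseval: Σ|x[n]|² = (1/N)Σ|X[k]|², so Σ|X[k]|² = N·Σ|x[n]|² = 3·9.0000

Σ|X[k]|² = N·Σ|x[n]|² = 3·9.0000 = 27.0000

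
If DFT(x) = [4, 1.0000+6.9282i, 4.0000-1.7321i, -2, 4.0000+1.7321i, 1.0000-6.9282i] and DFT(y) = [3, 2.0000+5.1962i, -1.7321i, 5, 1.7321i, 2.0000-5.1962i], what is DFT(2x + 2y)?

By linearity: DFT(2x + 2y) = 2·DFT(x) + 2·DFT(y)
= 2·[4, 1.0000+6.9282i, 4.0000-1.7321i, -2, 4.0000+1.7321i, 1.0000-6.9282i] + 2·[3, 2.0000+5.1962i, -1.7321i, 5, 1.7321i, 2.0000-5.1962i]

Computing element-wise:
Z[0] = 2·(4) + 2·(3) = 14
Z[1] = 2·(1.0000+6.9282i) + 2·(2.0000+5.1962i) = 6.0000+24.2488i
Z[2] = 2·(4.0000-1.7321i) + 2·(-1.7321i) = 8.0000-6.9284i
Z[3] = 2·(-2) + 2·(5) = 6
Z[4] = 2·(4.0000+1.7321i) + 2·(1.7321i) = 8.0000+6.9284i
Z[5] = 2·(1.0000-6.9282i) + 2·(2.0000-5.1962i) = 6.0000-24.2488i

DFT(2x + 2y) = 2·X + 2·Y = [14, 6.0000+24.2488i, 8.0000-6.9284i, 6, 8.0000+6.9284i, 6.0000-24.2488i]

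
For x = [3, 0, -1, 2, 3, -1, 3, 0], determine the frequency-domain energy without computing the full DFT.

Parseval: Σ|x[n]|² = (1/N)Σ|X[k]|², so Σ|X[k]|² = N·Σ|x[n]|² = 8·33.0000

Σ|X[k]|² = N·Σ|x[n]|² = 8·33.0000 = 264.0000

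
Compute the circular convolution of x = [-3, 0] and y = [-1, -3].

(x ⊛ y)[n] = Σ(m=0 to 1) x[m] · y[(n-m) mod 2]

Computing each output sample:
(x ⊛ y)[0] = 3
(x ⊛ y)[1] = 9

x ⊛ y = [3, 9]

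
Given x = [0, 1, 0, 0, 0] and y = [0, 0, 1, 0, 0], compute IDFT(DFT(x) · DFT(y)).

(x ⊛ y)[n] = Σ(m=0 to 4) x[m] · y[(n-m) mod 5]

Computing each output sample:
(x ⊛ y)[0] = 0
(x ⊛ y)[1] = 0
(x ⊛ y)[2] = 0
(x ⊛ y)[3] = 1
(x ⊛ y)[4] = 0

x ⊛ y = [0, 0, 0, 1, 0]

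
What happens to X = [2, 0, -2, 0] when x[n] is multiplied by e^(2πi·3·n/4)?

Modulation property: DFT(ω_4^(-3n)·x[n]) = X[(k-3) mod 4], so circularly shift X by 3 positions.

X[k-3] = [0, -2, 0, 2]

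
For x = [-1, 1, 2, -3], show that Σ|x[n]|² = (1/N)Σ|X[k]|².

Time domain:
Σ|x[n]|² = |-1|² + |1|² + |2|² + |-3|² = 15.0000

Frequency domain:
(1/4)Σ|X[k]|² = (1/4)(|-1|² + |-3-4i|² + |3|² + |-3+4i|²) = (1/4)·60.0000 = 15.0000

Both sides agree, confirming Parseval's theorem.

Σ|x[n]|² = (1/N)Σ|X[k]|² = 15.0000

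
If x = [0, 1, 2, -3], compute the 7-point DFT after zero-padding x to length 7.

Original 4-point DFT: [0, -2-4i, 4, -2+4i]
Zero-padded 7-point DFT provides frequency interpolation.

DFT_7([x, 0, ...]) = [0, 2.8814-1.4300i, -3.8949-2.4527i, 1.0136+4.0546i, 1.0136-4.0546i, -3.8949+2.4527i, 2.8814+1.4300i]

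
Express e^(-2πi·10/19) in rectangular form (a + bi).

ω_19^10 = e^(-2πi·10/19)
= cos(-2π·10/19) + i·sin(-2π·10/19)
= cos(-20π/19) + i·sin(-20π/19)

ω_19^10 = cos(-20π/19) + i·sin(-20π/19) = -0.9864+0.1646i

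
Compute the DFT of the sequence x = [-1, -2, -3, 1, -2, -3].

X[k] = Σ(n=0 to 5) x[n] · ω_6^(nk)
where ω_6 = e^(-2πi/6)

Computing each X[k]:
X[0] = -10
X[1] = -2
X[2] = 5.0000-1.7321i
X[3] = -2
X[4] = 5.0000+1.7321i
X[5] = -2

X = [-10, -2, 5.0000-1.7321i, -2, 5.0000+1.7321i, -2]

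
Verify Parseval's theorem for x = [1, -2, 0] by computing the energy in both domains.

Time domain:
Σ|x[n]|² = |1|² + |-2|² + |0|² = 5.0000

Frequency domain:
(1/3)Σ|X[k]|² = (1/3)(|-1|² + |2.0000+1.7321i|² + |2.0000-1.7321i|²) = (1/3)·15.0000 = 5.0000

Both sides agree, confirming Parseval's theorem.

Σ|x[n]|² = (1/N)Σ|X[k]|² = 5.0000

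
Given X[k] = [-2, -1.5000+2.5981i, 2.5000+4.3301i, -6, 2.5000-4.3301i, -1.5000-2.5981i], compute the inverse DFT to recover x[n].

x[n] = (1/6) Σ(k=0 to 5) X[k] · e^(2πikn/6)

Computing each x[n]:
x[0] = -1
x[1] = -2
x[2] = -1
x[3] = 2
x[4] = -2
x[5] = 2

x = [-1, -2, -1, 2, -2, 2]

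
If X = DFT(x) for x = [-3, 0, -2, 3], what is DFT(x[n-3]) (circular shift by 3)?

Time shift by 3: X_shifted[k] = ω_4^(3k) · X[k]
Shifted x = [0, -2, 3, -3]

DFT(x[n-3]) = [-2, -3-1i, 8, -3+1i]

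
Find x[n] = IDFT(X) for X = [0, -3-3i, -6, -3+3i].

x[n] = (1/4) Σ(k=0 to 3) X[k] · e^(2πikn/4)

Computing each x[n]:
x[0] = -3
x[1] = 3
x[2] = 0
x[3] = 0

x = [-3, 3, 0, 0]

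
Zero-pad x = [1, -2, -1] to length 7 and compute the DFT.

Original 3-point DFT: [-2, 2.5000+0.8660i, 2.5000-0.8660i]
Zero-padded 7-point DFT provides frequency interpolation.

DFT_7([x, 0, ...]) = [-2, -0.0245+2.5386i, 2.3460+1.5160i, 2.1784+0.0859i, 2.1784-0.0859i, 2.3460-1.5160i, -0.0245-2.5386i]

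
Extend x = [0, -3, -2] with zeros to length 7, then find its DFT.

Original 3-point DFT: [-5, 2.5000+0.8660i, 2.5000-0.8660i]
Zero-padded 7-point DFT provides frequency interpolation.

DFT_7([x, 0, ...]) = [-5, -1.4254+4.2954i, 2.4695+2.0570i, 1.4559-0.2620i, 1.4559+0.2620i, 2.4695-2.0570i, -1.4254-4.2954i]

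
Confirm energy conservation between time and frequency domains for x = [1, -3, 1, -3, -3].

Time domain:
Σ|x[n]|² = |1|² + |-3|² + |1|² + |-3|² + |-3|² = 29.0000

Frequency domain:
(1/5)Σ|X[k]|² = (1/5)(|-7|² + |0.7639-2.3511i|² + |5.2361+3.8042i|² + |5.2361-3.8042i|² + |0.7639+2.3511i|²) = (1/5)·145.0000 = 29.0000

Both sides agree, confirming Parseval's theorem.

Σ|x[n]|² = (1/N)Σ|X[k]|² = 29.0000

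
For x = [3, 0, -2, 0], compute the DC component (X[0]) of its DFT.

X[0] = Σ(n=0 to 3) x[n] · ω_4^0 = Σ x[n]
= (3) + (0) + (-2) + (0)

X[0] = 1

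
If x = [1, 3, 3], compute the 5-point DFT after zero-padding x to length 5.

Original 3-point DFT: [7, -2, -2]
Zero-padded 5-point DFT provides frequency interpolation.

DFT_5([x, 0, ...]) = [7, -0.5000-4.6165i, -0.5000+1.0898i, -0.5000-1.0898i, -0.5000+4.6165i]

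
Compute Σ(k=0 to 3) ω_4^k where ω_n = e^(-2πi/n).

Sum of all nth roots of unity equals 0 for n > 1 (geometric series with r ≠ 1).

0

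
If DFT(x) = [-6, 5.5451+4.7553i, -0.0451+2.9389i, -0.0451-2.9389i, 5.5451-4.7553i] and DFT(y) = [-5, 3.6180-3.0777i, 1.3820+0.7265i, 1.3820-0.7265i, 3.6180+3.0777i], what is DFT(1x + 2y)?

By linearity: DFT(1x + 2y) = 1·DFT(x) + 2·DFT(y)
= 1·[-6, 5.5451+4.7553i, -0.0451+2.9389i, -0.0451-2.9389i, 5.5451-4.7553i] + 2·[-5, 3.6180-3.0777i, 1.3820+0.7265i, 1.3820-0.7265i, 3.6180+3.0777i]

Computing element-wise:
Z[0] = 1·(-6) + 2·(-5) = -16
Z[1] = 1·(5.5451+4.7553i) + 2·(3.6180-3.0777i) = 12.7811-1.4001i
Z[2] = 1·(-0.0451+2.9389i) + 2·(1.3820+0.7265i) = 2.7189+4.3919i
Z[3] = 1·(-0.0451-2.9389i) + 2·(1.3820-0.7265i) = 2.7189-4.3919i
Z[4] = 1·(5.5451-4.7553i) + 2·(3.6180+3.0777i) = 12.7811+1.4001i

DFT(1x + 2y) = 1·X + 2·Y = [-16, 12.7811-1.4001i, 2.7189+4.3919i, 2.7189-4.3919i, 12.7811+1.4001i]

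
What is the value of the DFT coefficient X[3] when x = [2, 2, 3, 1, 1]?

X[3] = Σ(n=0 to 4) x[n] · ω_5^(3n) where ω_5 = e^(-2πi/5)
= (2)·ω_5^0 + (2)·ω_5^3 + (3)·ω_5^6 + (1)·ω_5^9 + (1)·ω_5^12

X[3] = 0.8090-1.3143i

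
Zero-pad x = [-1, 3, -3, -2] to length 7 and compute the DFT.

Original 4-point DFT: [-3, 2-5i, -5, 2+5i]
Zero-padded 7-point DFT provides frequency interpolation.

DFT_7([x, 0, ...]) = [-3, 3.3400+1.4471i, -0.2116-5.7901i, -5.1283-1.6973i, -5.1283+1.6973i, -0.2116+5.7901i, 3.3400-1.4471i]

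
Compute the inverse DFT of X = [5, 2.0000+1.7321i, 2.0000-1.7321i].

x[n] = (1/3) Σ(k=0 to 2) X[k] · e^(2πikn/3)

Computing each x[n]:
x[0] = 3
x[1] = 0
x[2] = 2

x = [3, 0, 2]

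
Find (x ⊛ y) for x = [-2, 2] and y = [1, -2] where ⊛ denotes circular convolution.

(x ⊛ y)[n] = Σ(m=0 to 1) x[m] · y[(n-m) mod 2]

Computing each output sample:
(x ⊛ y)[0] = -6
(x ⊛ y)[1] = 6

x ⊛ y = [-6, 6]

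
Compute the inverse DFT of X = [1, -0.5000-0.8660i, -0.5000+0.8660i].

x[n] = (1/3) Σ(k=0 to 2) X[k] · e^(2πikn/3)

Computing each x[n]:
x[0] = 0
x[1] = 1
x[2] = 0

x = [0, 1, 0]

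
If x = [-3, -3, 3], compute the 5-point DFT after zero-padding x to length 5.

Original 3-point DFT: [-3, -3.0000+5.1962i, -3.0000-5.1962i]
Zero-padded 5-point DFT provides frequency interpolation.

DFT_5([x, 0, ...]) = [-3, -6.3541+1.0898i, 0.3541+4.6165i, 0.3541-4.6165i, -6.3541-1.0898i]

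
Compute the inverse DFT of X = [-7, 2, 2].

x[n] = (1/3) Σ(k=0 to 2) X[k] · e^(2πikn/3)

Computing each x[n]:
x[0] = -1
x[1] = -3
x[2] = -3

x = [-1, -3, -3]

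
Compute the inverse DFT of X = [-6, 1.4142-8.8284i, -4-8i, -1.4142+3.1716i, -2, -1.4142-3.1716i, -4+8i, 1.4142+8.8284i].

x[n] = (1/8) Σ(k=0 to 7) X[k] · e^(2πikn/8)

Computing each x[n]:
x[0] = -2
x[1] = 3
x[2] = 3
x[3] = -2
x[4] = -2
x[5] = 0
x[6] = -3
x[7] = -3

x = [-2, 3, 3, -2, -2, 0, -3, -3]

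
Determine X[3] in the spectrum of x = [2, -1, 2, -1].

X[3] = Σ(n=0 to 3) x[n] · ω_4^(3n) where ω_4 = e^(-2πi/4)
= (2)·ω_4^0 + (-1)·ω_4^3 + (2)·ω_4^6 + (-1)·ω_4^9

X[3] = 0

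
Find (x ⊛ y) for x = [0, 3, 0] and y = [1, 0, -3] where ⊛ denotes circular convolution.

(x ⊛ y)[n] = Σ(m=0 to 2) x[m] · y[(n-m) mod 3]

Computing each output sample:
(x ⊛ y)[0] = -9
(x ⊛ y)[1] = 3
(x ⊛ y)[2] = 0

x ⊛ y = [-9, 3, 0]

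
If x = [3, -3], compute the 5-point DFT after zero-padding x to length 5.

Original 2-point DFT: [0, 6]
Zero-padded 5-point DFT provides frequency interpolation.

DFT_5([x, 0, ...]) = [0, 2.0729+2.8532i, 5.4271+1.7634i, 5.4271-1.7634i, 2.0729-2.8532i]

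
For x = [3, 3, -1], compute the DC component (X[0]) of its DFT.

X[0] = Σ(n=0 to 2) x[n] · ω_3^0 = Σ x[n]
= (3) + (3) + (-1)

X[0] = 5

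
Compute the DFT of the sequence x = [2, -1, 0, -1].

X[k] = Σ(n=0 to 3) x[n] · ω_4^(nk)
where ω_4 = e^(-2πi/4)

Computing each X[k]:
X[0] = 0
X[1] = 2
X[2] = 4
X[3] = 2

X = [0, 2, 4, 2]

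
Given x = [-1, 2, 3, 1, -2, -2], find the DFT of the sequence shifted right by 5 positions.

Time shift by 5: X_shifted[k] = ω_6^(5k) · X[k]
Shifted x = [2, 3, 1, -2, -2, -1]

DFT(x[n-5]) = [1, 5.5000-6.0622i, -0.5000-0.8660i, 1, -0.5000+0.8660i, 5.5000+6.0622i]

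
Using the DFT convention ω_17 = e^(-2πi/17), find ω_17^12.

ω_17^12 = e^(-2πi·12/17)
= cos(-2π·12/17) + i·sin(-2π·12/17)
= cos(-24π/17) + i·sin(-24π/17)

ω_17^12 = cos(-24π/17) + i·sin(-24π/17) = -0.2737+0.9618i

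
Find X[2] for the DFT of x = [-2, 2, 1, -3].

X[2] = Σ(n=0 to 3) x[n] · ω_4^(2n) where ω_4 = e^(-2πi/4)
= (-2)·ω_4^0 + (2)·ω_4^2 + (1)·ω_4^4 + (-3)·ω_4^6

X[2] = 0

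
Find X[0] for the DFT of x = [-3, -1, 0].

X[0] = Σ(n=0 to 2) x[n] · ω_3^0 = Σ x[n]
= (-3) + (-1) + (0)

X[0] = -4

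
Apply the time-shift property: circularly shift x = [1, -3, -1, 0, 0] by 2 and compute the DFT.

Time shift by 2: X_shifted[k] = ω_5^(2k) · X[k]
Shifted x = [0, 0, 1, -3, -1]

DFT(x[n-2]) = [-3, 1.3090-3.3022i, 0.1910+3.2164i, 0.1910-3.2164i, 1.3090+3.3022i]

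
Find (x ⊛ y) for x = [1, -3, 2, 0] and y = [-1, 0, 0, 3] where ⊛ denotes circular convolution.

(x ⊛ y)[n] = Σ(m=0 to 3) x[m] · y[(n-m) mod 4]

Computing each output sample:
(x ⊛ y)[0] = -10
(x ⊛ y)[1] = 9
(x ⊛ y)[2] = -2
(x ⊛ y)[3] = 3

x ⊛ y = [-10, 9, -2, 3]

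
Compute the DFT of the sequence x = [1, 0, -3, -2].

X[k] = Σ(n=0 to 3) x[n] · ω_4^(nk)
where ω_4 = e^(-2πi/4)

Computing each X[k]:
X[0] = -4
X[1] = 4-2i
X[2] = 0
X[3] = 4+2i

X = [-4, 4-2i, 0, 4+2i]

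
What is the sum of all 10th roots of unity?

Sum of all nth roots of unity equals 0 for n > 1 (geometric series with r ≠ 1).

0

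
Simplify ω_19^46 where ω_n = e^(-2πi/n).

Since ω_19^19 = 1, powers reduce modulo 19.
46 mod 19 = 8
So ω_19^46 = ω_19^8 = e^(-2πi·8/19)

ω_19^46 = ω_19^8 = -0.8795-0.4759i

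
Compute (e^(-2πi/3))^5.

Since ω_3^3 = 1, powers reduce modulo 3.
5 mod 3 = 2
So ω_3^5 = ω_3^2 = e^(-2πi·2/3)

ω_3^5 = ω_3^2 = -0.5000+0.8660i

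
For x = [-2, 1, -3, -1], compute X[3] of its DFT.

X[3] = Σ(n=0 to 3) x[n] · ω_4^(3n) where ω_4 = e^(-2πi/4)
= (-2)·ω_4^0 + (1)·ω_4^3 + (-3)·ω_4^6 + (-1)·ω_4^9

X[3] = 1+2i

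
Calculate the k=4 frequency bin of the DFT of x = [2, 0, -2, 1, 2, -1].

X[4] = Σ(n=0 to 5) x[n] · ω_6^(4n) where ω_6 = e^(-2πi/6)
= (2)·ω_6^0 + (0)·ω_6^4 + (-2)·ω_6^8 + (1)·ω_6^12 + (2)·ω_6^16 + (-1)·ω_6^20

X[4] = 3.5000+4.3301i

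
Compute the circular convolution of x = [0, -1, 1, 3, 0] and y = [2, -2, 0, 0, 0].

(x ⊛ y)[n] = Σ(m=0 to 4) x[m] · y[(n-m) mod 5]

Computing each output sample:
(x ⊛ y)[0] = 0
(x ⊛ y)[1] = -2
(x ⊛ y)[2] = 4
(x ⊛ y)[3] = 4
(x ⊛ y)[4] = -6

x ⊛ y = [0, -2, 4, 4, -6]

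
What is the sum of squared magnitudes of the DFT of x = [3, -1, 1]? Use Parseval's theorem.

Parseval: Σ|x[n]|² = (1/N)Σ|X[k]|², so Σ|X[k]|² = N·Σ|x[n]|² = 3·11.0000

Σ|X[k]|² = N·Σ|x[n]|² = 3·11.0000 = 33.0000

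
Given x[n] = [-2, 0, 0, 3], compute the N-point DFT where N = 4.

X[k] = Σ(n=0 to 3) x[n] · ω_4^(nk)
where ω_4 = e^(-2πi/4)

Computing each X[k]:
X[0] = 1
X[1] = -2+3i
X[2] = -5
X[3] = -2-3i

X = [1, -2+3i, -5, -2-3i]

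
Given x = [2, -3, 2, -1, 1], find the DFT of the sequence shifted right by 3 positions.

Time shift by 3: X_shifted[k] = ω_5^(3k) · X[k]
Shifted x = [2, -1, 1, 2, -3]

DFT(x[n-3]) = [1, -1.6631-1.3143i, 6.1631-2.1266i, 6.1631+2.1266i, -1.6631+1.3143i]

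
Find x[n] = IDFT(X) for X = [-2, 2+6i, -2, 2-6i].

x[n] = (1/4) Σ(k=0 to 3) X[k] · e^(2πikn/4)

Computing each x[n]:
x[0] = 0
x[1] = -3
x[2] = -2
x[3] = 3

x = [0, -3, -2, 3]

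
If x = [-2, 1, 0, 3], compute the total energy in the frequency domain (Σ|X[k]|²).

Parseval: Σ|x[n]|² = (1/N)Σ|X[k]|², so Σ|X[k]|² = N·Σ|x[n]|² = 4·14.0000

Σ|X[k]|² = N·Σ|x[n]|² = 4·14.0000 = 56.0000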